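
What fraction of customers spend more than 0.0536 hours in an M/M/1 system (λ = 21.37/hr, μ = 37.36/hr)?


W ~ Exponential(μ−λ) for M/M/1.
μ − λ = 37.36 − 21.37 = 15.9900
P(W > t) = e^{−(μ−λ)t} = e^{−0.8571} = 0.424406

Final: 0.424406


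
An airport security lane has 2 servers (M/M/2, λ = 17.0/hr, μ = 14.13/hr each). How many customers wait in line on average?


a = λ/μ = 1.2031; ρ = a/2 = 0.6016
P₀ = 0.248785
Lq = P₀·a^c·ρ / (c!·(1−ρ)²) = 0.248785·1.44748·0.6016/(2·0.15876)
= 0.68226

Final: 0.68226


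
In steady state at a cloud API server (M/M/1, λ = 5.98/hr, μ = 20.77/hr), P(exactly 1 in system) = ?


ρ = 5.98/20.77 = 0.2879
P_n = (1−ρ)·ρ^n = (1 − 0.2879)·0.2879^1 = 0.7121·0.287915 = 0.205020

Final: 0.205020


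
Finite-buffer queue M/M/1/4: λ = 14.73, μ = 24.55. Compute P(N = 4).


ρ = λ/μ = 14.73/24.55 = 0.6000
P_K = (1−ρ)ρ^K/(1−ρ^(K+1)) = (0.4000·0.129600)/(1 − 0.077760)
= 0.051840/0.922240 = 0.056211

Final: 0.056211


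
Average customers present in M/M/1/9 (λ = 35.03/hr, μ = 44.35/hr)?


ρ = 35.03/44.35 = 0.7899
L = ρ[1 − (K+1)ρ^K + Kρ^(K+1)] / [(1−ρ)(1−ρ^(K+1))]
Numerator: 0.7899·(1 − 10·0.119652 + 9·0.094507) = 0.516603
Denominator: (0.2101)·(0.905493) = 0.190286
L = 0.516603/0.190286 = 2.7149

Final: 2.7149


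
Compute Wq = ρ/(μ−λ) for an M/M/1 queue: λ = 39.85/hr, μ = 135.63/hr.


ρ = 39.85/135.63 = 0.2938
Wq = ρ/(μ−λ) = 0.2938/(135.63 − 39.85) = 0.2938/95.78 = 0.003068 hr

Final: 0.003068 hr


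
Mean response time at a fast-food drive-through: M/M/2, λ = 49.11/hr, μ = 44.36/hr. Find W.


a = 1.1071; ρ = 0.5535; P₀ = 0.287383
Lq = P₀·a^c·ρ/(c!(1−ρ)²) = 0.48907
Wq = Lq/λ = 0.48907/49.11 = 0.009959 hr
W = Wq + 1/μ = 0.009959 + 0.02254 = 0.03250 hr

Final: 0.03250 hr


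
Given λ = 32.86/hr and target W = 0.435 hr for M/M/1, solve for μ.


W = 1/(μ−λ) ⇒ μ − λ = 1/W = 1/0.435 = 2.2989
μ = λ + 1/W = 32.86 + 2.2989 = 35.1589 per hr

Final: 35.1589 /hr


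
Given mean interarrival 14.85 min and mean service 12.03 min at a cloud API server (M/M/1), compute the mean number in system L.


λ = 60/14.85 = 4.0404 /hr
μ = 60/12.03 = 4.9875 /hr
ρ = λ/μ = 4.0404/4.9875 = 0.8101
L = ρ/(1−ρ) = 0.8101/0.1899 = 4.2660

Final: 4.2660


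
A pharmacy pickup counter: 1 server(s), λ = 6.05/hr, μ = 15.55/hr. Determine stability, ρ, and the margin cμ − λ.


Total capacity cμ = 1·15.55 = 15.55/hr
ρ = λ/(cμ) = 6.05/15.55 = 0.3891
Stable ⇔ ρ < 1: YES
Spare capacity = cμ − λ = 15.55 − 6.05 = 9.50/hr

Final: ρ = 0.3891; stable; margin = 9.50/hr


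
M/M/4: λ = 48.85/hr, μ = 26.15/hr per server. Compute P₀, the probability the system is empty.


a = λ/μ = 48.85/26.15 = 1.8681; ρ = a/c = 0.4670
Σ_{k=0}^{3} a^k/k! (terms k=0..3) = 1.00000 + 1.86807 + 1.74484 + 1.08649 = 5.69940
Tail: a^4/(4!(1−ρ)) = 12.17787/(24·0.5330) = 0.95202
P₀ = 1/(5.69940 + 0.95202) = 1/6.65143 = 0.150344

Final: 0.150344


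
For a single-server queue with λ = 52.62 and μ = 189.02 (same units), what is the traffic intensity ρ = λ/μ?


ρ = λ/μ = 52.62/189.02 = 0.2784

Final: 0.2784


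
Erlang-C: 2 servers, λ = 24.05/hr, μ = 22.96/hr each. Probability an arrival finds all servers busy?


a = λ/μ = 1.0475; ρ = a/2 = 0.5237
P₀ = 0.312563 (from M/M/c formula)
C(c,a) = [a^c/(c!(1−ρ))]·P₀ = [1.09720/(2·0.4763)]·0.312563
= 1.15189·0.312563 = 0.360036

Final: 0.360036


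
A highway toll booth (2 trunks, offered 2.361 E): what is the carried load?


B(2,2.361) = 0.453332 (Erlang-B)
Carried load = a(1 − B) = 2.361·(1 − 0.453332) = 2.361·0.546668 = 1.2907 E

Final: 1.2907 Erlangs


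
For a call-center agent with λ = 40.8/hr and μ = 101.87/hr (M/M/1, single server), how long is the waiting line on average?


ρ = 40.8/101.87 = 0.4005
Lq = ρ²/(1−ρ) = 0.1604/0.5995 = 0.2676

Final: 0.2676


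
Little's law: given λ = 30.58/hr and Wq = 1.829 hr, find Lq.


Lq = λWq = 30.58·1.829 = 55.9308

Final: 55.9308


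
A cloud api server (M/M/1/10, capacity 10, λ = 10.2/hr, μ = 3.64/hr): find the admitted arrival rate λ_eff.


ρ = 2.8022; P_K = (1−ρ)ρ^10/(1−ρ^11) = 0.643145
λ_eff = λ(1 − P_K) = 10.2·(1 − 0.643145) = 10.2·0.356855 = 3.6399 /hr

Final: 3.6399 /hr


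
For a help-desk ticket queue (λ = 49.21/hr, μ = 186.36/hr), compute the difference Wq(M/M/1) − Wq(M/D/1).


ρ = 49.21/186.36 = 0.2641
Wq(M/M/1) = ρ/(μ−λ) = 0.2641/137.15 = 0.001925 hr
Wq(M/D/1) = ρ/(2(μ−λ)) = 0.0009627 hr
Savings = 0.001925 − 0.0009627 = 0.0009627 hr

Final: 0.0009627 hr


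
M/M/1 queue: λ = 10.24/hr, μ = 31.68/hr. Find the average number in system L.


ρ = λ/μ = 10.24/31.68 = 0.3232
L = ρ/(1−ρ) = 0.3232/(1 − 0.3232) = 0.3232/0.6768 = 0.4776

Final: 0.4776


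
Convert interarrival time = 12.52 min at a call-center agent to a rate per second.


λ = 1/(interarrival time) in consistent units.
1 second = 0.0166667 min, so λ = 0.0166667/12.52 = 0.001331 per second

Final: 0.001331 /sec


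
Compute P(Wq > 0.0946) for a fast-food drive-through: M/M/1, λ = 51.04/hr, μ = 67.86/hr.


ρ = 51.04/67.86 = 0.7521
P(Wq > t) = ρ·e^{−(μ−λ)t} = 0.7521·e^{−1.5912}
= 0.7521·0.203687 = 0.153200

Final: 0.153200


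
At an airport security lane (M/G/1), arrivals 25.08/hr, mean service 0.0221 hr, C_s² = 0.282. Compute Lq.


ρ = λ·E[S] = 25.08·0.0221 = 0.5543
Lq = ρ²(1+C_s²)/(2(1−ρ)) = 0.3072·(1+0.282)/(2·0.4457)
= 0.3072·1.2820/0.8915 = 0.44180

Final: 0.44180


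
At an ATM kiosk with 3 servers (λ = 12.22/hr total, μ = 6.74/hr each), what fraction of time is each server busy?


ρ = λ/(cμ) = 12.22/(3·6.74) = 12.22/20.22 = 0.6044

Final: 0.6044


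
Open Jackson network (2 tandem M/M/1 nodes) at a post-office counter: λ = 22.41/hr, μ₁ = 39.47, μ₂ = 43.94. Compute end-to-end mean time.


Each node sees arrival rate λ = 22.41/hr (tandem ⇒ throughput preserved).
W₁ = 1/(μ₁−λ) = 1/(39.47−22.41) = 0.05862 hr
W₂ = 1/(μ₂−λ) = 1/(43.94−22.41) = 0.04645 hr
W_total = W₁ + W₂ = 0.05862 + 0.04645 = 0.10506 hr

Final: 0.10506 hr


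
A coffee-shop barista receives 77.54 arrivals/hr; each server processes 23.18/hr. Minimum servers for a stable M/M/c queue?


Stability requires cμ > λ ⇔ c > λ/μ.
λ/μ = 77.54/23.18 = 3.3451
Minimum integer c = ⌊3.3451⌋ + 1 = 4
Check: 4·23.18 = 92.72 > 77.54, while 3·23.18 = 69.54 ≤ 77.54

Final: 4 servers


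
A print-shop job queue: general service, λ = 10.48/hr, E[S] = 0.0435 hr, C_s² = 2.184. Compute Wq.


ρ = λ·E[S] = 10.48·0.0435 = 0.4559
E[S²] = E[S]²(1+C_s²) = 0.0435²·(1+2.184) = 0.006025
Wq = λ·E[S²]/(2(1−ρ)) = 10.48·0.006025/(2·0.5441) = 0.05802 hr

Final: 0.05802 hr


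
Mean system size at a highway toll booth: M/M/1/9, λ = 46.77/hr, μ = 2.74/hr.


ρ = 46.77/2.74 = 17.0693
L = ρ[1 − (K+1)ρ^K + Kρ^(K+1)] / [(1−ρ)(1−ρ^(K+1))]
Numerator: 17.0693·(1 − 10·123013071870.306107 + 9·2099752325319.057129) = 301575011891553.062500
Denominator: (-16.0693)·(-2099752325318.057129) = 33741640468523.378906
L = 301575011891553.062500/33741640468523.378906 = 8.9378

Final: 8.9378


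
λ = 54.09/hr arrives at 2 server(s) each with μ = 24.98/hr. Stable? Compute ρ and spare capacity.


Total capacity cμ = 2·24.98 = 49.96/hr
ρ = λ/(cμ) = 54.09/49.96 = 1.0827
Stable ⇔ ρ < 1: NO
Spare capacity = cμ − λ = 49.96 − 54.09 = -4.13/hr

Final: ρ = 1.0827; unstable; margin = -4.13/hr


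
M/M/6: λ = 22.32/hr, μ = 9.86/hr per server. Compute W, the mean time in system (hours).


a = 2.2637; ρ = 0.3773; P₀ = 0.103641
Lq = P₀·a^c·ρ/(c!(1−ρ)²) = 0.01884
Wq = Lq/λ = 0.01884/22.32 = 0.0008443 hr
W = Wq + 1/μ = 0.0008443 + 0.10142 = 0.10226 hr

Final: 0.10226 hr


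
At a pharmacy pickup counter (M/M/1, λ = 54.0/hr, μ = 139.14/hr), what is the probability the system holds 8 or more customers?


ρ = 54.0/139.14 = 0.3881
P(N ≥ n) = ρ^n = 0.3881^8 = 0.0005147

Final: 0.0005147


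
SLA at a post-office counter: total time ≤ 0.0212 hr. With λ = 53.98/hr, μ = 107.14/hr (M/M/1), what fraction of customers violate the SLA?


W ~ Exponential(μ−λ) for M/M/1.
μ − λ = 107.14 − 53.98 = 53.1600
P(W > t) = e^{−(μ−λ)t} = e^{−1.1270} = 0.324006

Final: 0.324006


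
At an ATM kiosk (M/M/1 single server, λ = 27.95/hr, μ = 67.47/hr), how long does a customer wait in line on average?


ρ = 27.95/67.47 = 0.4143
Wq = ρ/(μ−λ) = 0.4143/(67.47 − 27.95) = 0.4143/39.52 = 0.01048 hr

Final: 0.01048 hr


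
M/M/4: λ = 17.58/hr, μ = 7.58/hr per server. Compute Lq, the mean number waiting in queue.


a = λ/μ = 2.3193; ρ = a/4 = 0.5798
P₀ = 0.091265
Lq = P₀·a^c·ρ / (c!·(1−ρ)²) = 0.091265·28.93335·0.5798/(24·0.17656)
= 0.36133

Final: 0.36133


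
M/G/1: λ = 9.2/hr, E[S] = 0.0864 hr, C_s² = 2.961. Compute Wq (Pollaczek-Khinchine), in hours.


ρ = λ·E[S] = 9.2·0.0864 = 0.7949
E[S²] = E[S]²(1+C_s²) = 0.0864²·(1+2.961) = 0.029569
Wq = λ·E[S²]/(2(1−ρ)) = 9.2·0.029569/(2·0.2051) = 0.66310 hr

Final: 0.66310 hr


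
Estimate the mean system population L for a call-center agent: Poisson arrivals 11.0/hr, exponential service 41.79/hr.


ρ = λ/μ = 11.0/41.79 = 0.2632
L = ρ/(1−ρ) = 0.2632/(1 − 0.2632) = 0.2632/0.7368 = 0.3573

Final: 0.3573


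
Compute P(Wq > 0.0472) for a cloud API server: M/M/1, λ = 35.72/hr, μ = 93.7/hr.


ρ = 35.72/93.7 = 0.3812
P(Wq > t) = ρ·e^{−(μ−λ)t} = 0.3812·e^{−2.7367}
= 0.3812·0.064787 = 0.024698

Final: 0.024698


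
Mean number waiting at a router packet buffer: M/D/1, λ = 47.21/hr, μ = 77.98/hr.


ρ = 47.21/77.98 = 0.6054
M/D/1: Lq = ρ²/(2(1−ρ)) = 0.3665/(2·0.3946) = 0.46444

Final: 0.46444


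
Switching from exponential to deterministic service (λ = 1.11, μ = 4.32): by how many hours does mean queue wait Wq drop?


ρ = 1.11/4.32 = 0.2569
Wq(M/M/1) = ρ/(μ−λ) = 0.2569/3.21 = 0.08004 hr
Wq(M/D/1) = ρ/(2(μ−λ)) = 0.04002 hr
Savings = 0.08004 − 0.04002 = 0.04002 hr

Final: 0.04002 hr


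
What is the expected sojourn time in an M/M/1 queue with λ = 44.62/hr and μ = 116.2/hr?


W = 1/(μ−λ) = 1/(116.2 − 44.62) = 1/71.58 = 0.01397 hr

Final: 0.01397 hr


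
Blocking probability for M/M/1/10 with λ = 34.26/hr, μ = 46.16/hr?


ρ = λ/μ = 34.26/46.16 = 0.7422
P_K = (1−ρ)ρ^K/(1−ρ^(K+1)) = (0.2578·0.050724)/(1 − 0.037648)
= 0.013077/0.962352 = 0.013588

Final: 0.013588


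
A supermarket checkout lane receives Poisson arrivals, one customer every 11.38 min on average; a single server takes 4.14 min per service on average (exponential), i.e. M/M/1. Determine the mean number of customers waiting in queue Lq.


λ = 60/11.38 = 5.2724 /hr
μ = 60/4.14 = 14.4928 /hr
ρ = λ/μ = 5.2724/14.4928 = 0.3638
Lq = ρ²/(1−ρ) = 0.1323/0.6362 = 0.2080

Final: 0.2080


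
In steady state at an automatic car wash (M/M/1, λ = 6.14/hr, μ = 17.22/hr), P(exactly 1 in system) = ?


ρ = 6.14/17.22 = 0.3566
P_n = (1−ρ)·ρ^n = (1 − 0.3566)·0.3566^1 = 0.6434·0.356562 = 0.229426

Final: 0.229426


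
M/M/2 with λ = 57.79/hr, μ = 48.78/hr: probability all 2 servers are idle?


a = λ/μ = 57.79/48.78 = 1.1847; ρ = a/c = 0.5924
Σ_{k=0}^{1} a^k/k! (terms k=0..1) = 1.00000 + 1.18471 = 2.18471
Tail: a^2/(2!(1−ρ)) = 1.40353/(2·0.4076) = 1.72150
P₀ = 1/(2.18471 + 1.72150) = 1/3.90621 = 0.256003

Final: 0.256003


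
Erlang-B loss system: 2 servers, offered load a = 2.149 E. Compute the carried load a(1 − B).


B(2,2.149) = 0.423059 (Erlang-B)
Carried load = a(1 − B) = 2.149·(1 − 0.423059) = 2.149·0.576941 = 1.2398 E

Final: 1.2398 Erlangs


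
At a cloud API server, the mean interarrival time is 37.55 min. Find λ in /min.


λ = 1/(interarrival time) in consistent units.
1 minute = 1 min, so λ = 1/37.55 = 0.02663 per minute

Final: 0.02663 /min


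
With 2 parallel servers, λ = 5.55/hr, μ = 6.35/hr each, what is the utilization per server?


ρ = λ/(cμ) = 5.55/(2·6.35) = 5.55/12.70 = 0.4370

Final: 0.4370


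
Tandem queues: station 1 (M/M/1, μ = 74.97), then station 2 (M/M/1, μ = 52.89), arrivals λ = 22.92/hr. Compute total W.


Each node sees arrival rate λ = 22.92/hr (tandem ⇒ throughput preserved).
W₁ = 1/(μ₁−λ) = 1/(74.97−22.92) = 0.01921 hr
W₂ = 1/(μ₂−λ) = 1/(52.89−22.92) = 0.03337 hr
W_total = W₁ + W₂ = 0.01921 + 0.03337 = 0.05258 hr

Final: 0.05258 hr


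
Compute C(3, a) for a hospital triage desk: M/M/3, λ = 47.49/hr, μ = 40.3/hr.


a = λ/μ = 1.1784; ρ = a/3 = 0.3928
P₀ = 0.301032 (from M/M/c formula)
C(c,a) = [a^c/(c!(1−ρ))]·P₀ = [1.63641/(6·0.6072)]·0.301032
= 0.44917·0.301032 = 0.135215

Final: 0.135215


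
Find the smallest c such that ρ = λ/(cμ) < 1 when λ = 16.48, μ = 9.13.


Stability requires cμ > λ ⇔ c > λ/μ.
λ/μ = 16.48/9.13 = 1.8050
Minimum integer c = ⌊1.8050⌋ + 1 = 2
Check: 2·9.13 = 18.26 > 16.48, while 1·9.13 = 9.13 ≤ 16.48

Final: 2 servers


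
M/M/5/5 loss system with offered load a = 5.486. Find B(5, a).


B(c,a) = (a^c/c!) / Σ_{k=0}^{c} a^k/k!
a^5/5! = 41.409289
Σ terms (k=0..5): 1.00000 + 5.48600 + 15.04810 + 27.51796 + 37.74088 + 41.40929 = 128.202217
B = 41.409289/128.202217 = 0.323000

Final: 0.323000


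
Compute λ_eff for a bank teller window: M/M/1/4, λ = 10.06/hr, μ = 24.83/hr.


ρ = 0.4052; P_K = (1−ρ)ρ^4/(1−ρ^5) = 0.016205
λ_eff = λ(1 − P_K) = 10.06·(1 − 0.016205) = 10.06·0.983795 = 9.8970 /hr

Final: 9.8970 /hr


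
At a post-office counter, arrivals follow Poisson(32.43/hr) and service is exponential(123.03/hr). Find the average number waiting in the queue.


ρ = 32.43/123.03 = 0.2636
Lq = ρ²/(1−ρ) = 0.06948/0.7364 = 0.09435

Final: 0.09435


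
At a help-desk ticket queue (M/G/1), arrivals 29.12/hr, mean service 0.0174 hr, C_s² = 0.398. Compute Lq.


ρ = λ·E[S] = 29.12·0.0174 = 0.5067
Lq = ρ²(1+C_s²)/(2(1−ρ)) = 0.2567·(1+0.398)/(2·0.4933)
= 0.2567·1.3980/0.9866 = 0.36378

Final: 0.36378


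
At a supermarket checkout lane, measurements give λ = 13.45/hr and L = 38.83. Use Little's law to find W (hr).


W = L/λ = 38.83/13.45 = 2.8870 hr

Final: 2.8870 hr


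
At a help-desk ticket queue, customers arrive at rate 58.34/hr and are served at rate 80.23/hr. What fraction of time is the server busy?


ρ = λ/μ = 58.34/80.23 = 0.7272

Final: 0.7272


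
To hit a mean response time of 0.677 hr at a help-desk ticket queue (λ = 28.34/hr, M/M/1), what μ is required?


W = 1/(μ−λ) ⇒ μ − λ = 1/W = 1/0.677 = 1.4771
μ = λ + 1/W = 28.34 + 1.4771 = 29.8171 per hr

Final: 29.8171 /hr


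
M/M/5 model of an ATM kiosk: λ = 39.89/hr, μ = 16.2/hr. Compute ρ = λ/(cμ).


ρ = λ/(cμ) = 39.89/(5·16.2) = 39.89/81.00 = 0.4925

Final: 0.4925


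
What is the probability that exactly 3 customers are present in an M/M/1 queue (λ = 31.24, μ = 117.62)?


ρ = 31.24/117.62 = 0.2656
P_n = (1−ρ)·ρ^n = (1 − 0.2656)·0.2656^3 = 0.7344·0.018737 = 0.013760

Final: 0.013760


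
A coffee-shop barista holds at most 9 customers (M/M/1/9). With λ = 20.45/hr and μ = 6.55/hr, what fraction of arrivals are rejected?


ρ = λ/μ = 20.45/6.55 = 3.1221
P_K = (1−ρ)ρ^K/(1−ρ^(K+1)) = (-2.1221·28188.249779)/(1 − 88007.589003)
= -59819.339225/-88006.589003 = 0.679714

Final: 0.679714


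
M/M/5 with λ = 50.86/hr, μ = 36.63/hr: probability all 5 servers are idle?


a = λ/μ = 50.86/36.63 = 1.3885; ρ = a/c = 0.2777
Σ_{k=0}^{4} a^k/k! (terms k=0..4) = 1.00000 + 1.38848 + 0.96394 + 0.44614 + 0.15486 = 3.95342
Tail: a^5/(5!(1−ρ)) = 5.16056/(120·0.7223) = 0.05954
P₀ = 1/(3.95342 + 0.05954) = 1/4.01295 = 0.249193

Final: 0.249193


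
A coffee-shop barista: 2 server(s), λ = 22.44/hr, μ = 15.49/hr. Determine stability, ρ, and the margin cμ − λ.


Total capacity cμ = 2·15.49 = 30.98/hr
ρ = λ/(cμ) = 22.44/30.98 = 0.7243
Stable ⇔ ρ < 1: YES
Spare capacity = cμ − λ = 30.98 − 22.44 = 8.54/hr

Final: ρ = 0.7243; stable; margin = 8.54/hr


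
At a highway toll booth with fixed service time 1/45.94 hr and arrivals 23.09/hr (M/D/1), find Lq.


ρ = 23.09/45.94 = 0.5026
M/D/1: Lq = ρ²/(2(1−ρ)) = 0.2526/(2·0.4974) = 0.25395

Final: 0.25395


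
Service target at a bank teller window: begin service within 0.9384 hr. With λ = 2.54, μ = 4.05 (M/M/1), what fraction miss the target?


ρ = 2.54/4.05 = 0.6272
P(Wq > t) = ρ·e^{−(μ−λ)t} = 0.6272·e^{−1.4170}
= 0.6272·0.242444 = 0.152051

Final: 0.152051


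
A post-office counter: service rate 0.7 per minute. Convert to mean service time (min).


Mean service time = 1/μ = 1/0.7 minute = 1.42857 minute
In minutes: 1.42857 × 1 = 1.4286 min

Final: 1.4286 min


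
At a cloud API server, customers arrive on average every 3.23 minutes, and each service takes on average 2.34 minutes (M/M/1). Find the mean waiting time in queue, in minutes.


λ = 60/3.23 = 18.5759 /hr
μ = 60/2.34 = 25.6410 /hr
ρ = λ/μ = 18.5759/25.6410 = 0.7245
Wq = ρ/(μ−λ) = 0.7245/(25.6410−18.5759) = 0.10254 hr
In minutes: 0.10254·60 = 6.152 min

Final: 6.152 min


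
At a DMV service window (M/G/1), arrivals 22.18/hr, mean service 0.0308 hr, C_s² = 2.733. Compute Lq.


ρ = λ·E[S] = 22.18·0.0308 = 0.6831
Lq = ρ²(1+C_s²)/(2(1−ρ)) = 0.4667·(1+2.733)/(2·0.3169)
= 0.4667·3.7330/0.6337 = 2.74910

Final: 2.74910


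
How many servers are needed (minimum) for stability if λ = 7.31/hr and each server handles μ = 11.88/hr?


Stability requires cμ > λ ⇔ c > λ/μ.
λ/μ = 7.31/11.88 = 0.6153
Minimum integer c = ⌊0.6153⌋ + 1 = 1
Check: 1·11.88 = 11.88 > 7.31, while 0·11.88 = 0.00 ≤ 7.31

Final: 1 servers


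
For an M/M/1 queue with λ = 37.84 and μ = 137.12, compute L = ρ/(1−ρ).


ρ = λ/μ = 37.84/137.12 = 0.2760
L = ρ/(1−ρ) = 0.2760/(1 − 0.2760) = 0.2760/0.7240 = 0.3811

Final: 0.3811


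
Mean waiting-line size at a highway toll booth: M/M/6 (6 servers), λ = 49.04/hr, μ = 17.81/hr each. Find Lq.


a = λ/μ = 2.7535; ρ = a/6 = 0.4589
P₀ = 0.063065
Lq = P₀·a^c·ρ / (c!·(1−ρ)²) = 0.063065·435.83214·0.4589/(720·0.29277)
= 0.05984

Final: 0.05984


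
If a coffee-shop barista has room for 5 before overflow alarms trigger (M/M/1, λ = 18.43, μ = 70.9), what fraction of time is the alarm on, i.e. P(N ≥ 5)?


ρ = 18.43/70.9 = 0.2599
P(N ≥ n) = ρ^n = 0.2599^5 = 0.001187

Final: 0.001187


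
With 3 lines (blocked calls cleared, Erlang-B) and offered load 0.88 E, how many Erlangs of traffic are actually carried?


B(3,0.88) = 0.047707 (Erlang-B)
Carried load = a(1 − B) = 0.88·(1 − 0.047707) = 0.88·0.952293 = 0.8380 E

Final: 0.8380 Erlangs


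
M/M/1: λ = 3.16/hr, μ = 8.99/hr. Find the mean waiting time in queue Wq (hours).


ρ = 3.16/8.99 = 0.3515
Wq = ρ/(μ−λ) = 0.3515/(8.99 − 3.16) = 0.3515/5.83 = 0.06029 hr

Final: 0.06029 hr


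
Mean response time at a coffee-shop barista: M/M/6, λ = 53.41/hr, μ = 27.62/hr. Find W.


a = 1.9337; ρ = 0.3223; P₀ = 0.144432
Lq = P₀·a^c·ρ/(c!(1−ρ)²) = 0.007360
Wq = Lq/λ = 0.007360/53.41 = 0.0001378 hr
W = Wq + 1/μ = 0.0001378 + 0.03621 = 0.03634 hr

Final: 0.03634 hr


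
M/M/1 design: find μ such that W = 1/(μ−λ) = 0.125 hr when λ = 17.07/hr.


W = 1/(μ−λ) ⇒ μ − λ = 1/W = 1/0.125 = 8.0000
μ = λ + 1/W = 17.07 + 8.0000 = 25.0700 per hr

Final: 25.0700 /hr


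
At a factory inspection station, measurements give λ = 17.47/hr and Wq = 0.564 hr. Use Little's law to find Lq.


Lq = λWq = 17.47·0.564 = 9.8531

Final: 9.8531


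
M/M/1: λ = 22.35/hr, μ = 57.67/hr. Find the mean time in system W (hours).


W = 1/(μ−λ) = 1/(57.67 − 22.35) = 1/35.32 = 0.02831 hr

Final: 0.02831 hr


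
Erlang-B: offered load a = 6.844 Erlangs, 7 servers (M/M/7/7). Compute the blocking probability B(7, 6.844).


B(c,a) = (a^c/c!) / Σ_{k=0}^{c} a^k/k!
a^7/7! = 139.553094
Σ terms (k=0..7): 1.00000 + 6.84400 + 23.42017 + 53.42921 + 91.41738 + 125.13211 + 142.73402 + 139.55309 = 583.529981
B = 139.553094/583.529981 = 0.239153

Final: 0.239153


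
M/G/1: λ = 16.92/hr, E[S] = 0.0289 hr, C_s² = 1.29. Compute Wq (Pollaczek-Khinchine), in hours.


ρ = λ·E[S] = 16.92·0.0289 = 0.4890
E[S²] = E[S]²(1+C_s²) = 0.0289²·(1+1.29) = 0.001913
Wq = λ·E[S²]/(2(1−ρ)) = 16.92·0.001913/(2·0.5110) = 0.03166 hr

Final: 0.03166 hr


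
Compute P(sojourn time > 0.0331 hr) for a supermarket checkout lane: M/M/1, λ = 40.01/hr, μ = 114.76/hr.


W ~ Exponential(μ−λ) for M/M/1.
μ − λ = 114.76 − 40.01 = 74.7500
P(W > t) = e^{−(μ−λ)t} = e^{−2.4742} = 0.084228

Final: 0.084228


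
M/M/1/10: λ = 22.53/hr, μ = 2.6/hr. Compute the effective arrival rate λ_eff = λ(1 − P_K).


ρ = 8.6654; P_K = (1−ρ)ρ^10/(1−ρ^11) = 0.884598
λ_eff = λ(1 − P_K) = 22.53·(1 − 0.884598) = 22.53·0.115402 = 2.6000 /hr

Final: 2.6000 /hr


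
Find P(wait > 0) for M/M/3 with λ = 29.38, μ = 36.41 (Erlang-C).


a = λ/μ = 0.8069; ρ = a/3 = 0.2690
P₀ = 0.443997 (from M/M/c formula)
C(c,a) = [a^c/(c!(1−ρ))]·P₀ = [0.52540/(6·0.7310)]·0.443997
= 0.11979·0.443997 = 0.053185

Final: 0.053185


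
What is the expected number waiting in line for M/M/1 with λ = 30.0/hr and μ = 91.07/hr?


ρ = 30.0/91.07 = 0.3294
Lq = ρ²/(1−ρ) = 0.1085/0.6706 = 0.1618

Final: 0.1618


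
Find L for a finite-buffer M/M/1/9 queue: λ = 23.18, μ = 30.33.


ρ = 23.18/30.33 = 0.7643
L = ρ[1 − (K+1)ρ^K + Kρ^(K+1)] / [(1−ρ)(1−ρ^(K+1))]
Numerator: 0.7643·(1 − 10·0.088955 + 9·0.067985) = 0.552035
Denominator: (0.2357)·(0.932015) = 0.219714
L = 0.552035/0.219714 = 2.5125

Final: 2.5125


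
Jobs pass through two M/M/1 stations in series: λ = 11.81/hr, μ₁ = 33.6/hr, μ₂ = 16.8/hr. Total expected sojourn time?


Each node sees arrival rate λ = 11.81/hr (tandem ⇒ throughput preserved).
W₁ = 1/(μ₁−λ) = 1/(33.6−11.81) = 0.04589 hr
W₂ = 1/(μ₂−λ) = 1/(16.8−11.81) = 0.20040 hr
W_total = W₁ + W₂ = 0.04589 + 0.20040 = 0.24629 hr

Final: 0.24629 hr


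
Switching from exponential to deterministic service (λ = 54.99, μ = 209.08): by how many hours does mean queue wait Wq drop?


ρ = 54.99/209.08 = 0.2630
Wq(M/M/1) = ρ/(μ−λ) = 0.2630/154.09 = 0.001707 hr
Wq(M/D/1) = ρ/(2(μ−λ)) = 0.0008534 hr
Savings = 0.001707 − 0.0008534 = 0.0008534 hr

Final: 0.0008534 hr


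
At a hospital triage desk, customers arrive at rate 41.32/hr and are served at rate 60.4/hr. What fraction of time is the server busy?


ρ = λ/μ = 41.32/60.4 = 0.6841

Final: 0.6841


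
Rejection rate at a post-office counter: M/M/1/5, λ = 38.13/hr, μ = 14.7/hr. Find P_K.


ρ = λ/μ = 38.13/14.7 = 2.5939
P_K = (1−ρ)ρ^K/(1−ρ^(K+1)) = (-1.5939·117.421427)/(1 − 304.576803)
= -187.155376/-303.576803 = 0.616501

Final: 0.616501


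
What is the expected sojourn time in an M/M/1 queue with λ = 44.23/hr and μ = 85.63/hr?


W = 1/(μ−λ) = 1/(85.63 − 44.23) = 1/41.40 = 0.02415 hr

Final: 0.02415 hr


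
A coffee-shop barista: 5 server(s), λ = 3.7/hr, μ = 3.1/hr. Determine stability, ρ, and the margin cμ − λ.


Total capacity cμ = 5·3.1 = 15.50/hr
ρ = λ/(cμ) = 3.7/15.50 = 0.2387
Stable ⇔ ρ < 1: YES
Spare capacity = cμ − λ = 15.50 − 3.7 = 11.80/hr

Final: ρ = 0.2387; stable; margin = 11.80/hr


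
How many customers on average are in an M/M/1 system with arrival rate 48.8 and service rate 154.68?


ρ = λ/μ = 48.8/154.68 = 0.3155
L = ρ/(1−ρ) = 0.3155/(1 − 0.3155) = 0.3155/0.6845 = 0.4609

Final: 0.4609


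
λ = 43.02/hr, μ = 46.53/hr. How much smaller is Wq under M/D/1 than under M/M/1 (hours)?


ρ = 43.02/46.53 = 0.9246
Wq(M/M/1) = ρ/(μ−λ) = 0.9246/3.51 = 0.26341 hr
Wq(M/D/1) = ρ/(2(μ−λ)) = 0.13170 hr
Savings = 0.26341 − 0.13170 = 0.13170 hr

Final: 0.13170 hr


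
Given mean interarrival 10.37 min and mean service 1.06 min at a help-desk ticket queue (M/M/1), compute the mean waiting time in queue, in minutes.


λ = 60/10.37 = 5.7859 /hr
μ = 60/1.06 = 56.6038 /hr
ρ = λ/μ = 5.7859/56.6038 = 0.1022
Wq = ρ/(μ−λ) = 0.1022/(56.6038−5.7859) = 0.002011 hr
In minutes: 0.002011·60 = 0.1207 min

Final: 0.1207 min


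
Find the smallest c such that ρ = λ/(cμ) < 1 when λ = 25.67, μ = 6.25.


Stability requires cμ > λ ⇔ c > λ/μ.
λ/μ = 25.67/6.25 = 4.1072
Minimum integer c = ⌊4.1072⌋ + 1 = 5
Check: 5·6.25 = 31.25 > 25.67, while 4·6.25 = 25.00 ≤ 25.67

Final: 5 servers


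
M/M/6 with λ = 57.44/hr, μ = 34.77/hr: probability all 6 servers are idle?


a = λ/μ = 57.44/34.77 = 1.6520; ρ = a/c = 0.2753
Σ_{k=0}^{5} a^k/k! (terms k=0..5) = 1.00000 + 1.65200 + 1.36455 + 0.75141 + 0.31033 + 0.10253 = 5.18083
Tail: a^6/(6!(1−ρ)) = 20.32631/(720·0.7247) = 0.03896
P₀ = 1/(5.18083 + 0.03896) = 1/5.21978 = 0.191579

Final: 0.191579


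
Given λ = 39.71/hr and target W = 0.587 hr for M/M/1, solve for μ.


W = 1/(μ−λ) ⇒ μ − λ = 1/W = 1/0.587 = 1.7036
μ = λ + 1/W = 39.71 + 1.7036 = 41.4136 per hr

Final: 41.4136 /hr


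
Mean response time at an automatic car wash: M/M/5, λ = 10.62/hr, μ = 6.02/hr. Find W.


a = 1.7641; ρ = 0.3528; P₀ = 0.170684
Lq = P₀·a^c·ρ/(c!(1−ρ)²) = 0.02047
Wq = Lq/λ = 0.02047/10.62 = 0.001928 hr
W = Wq + 1/μ = 0.001928 + 0.16611 = 0.16804 hr

Final: 0.16804 hr


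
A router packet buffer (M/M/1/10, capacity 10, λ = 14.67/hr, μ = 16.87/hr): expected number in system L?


ρ = 14.67/16.87 = 0.8696
L = ρ[1 − (K+1)ρ^K + Kρ^(K+1)] / [(1−ρ)(1−ρ^(K+1))]
Numerator: 0.8696·(1 − 11·0.247258 + 10·0.215013) = 0.374181
Denominator: (0.1304)·(0.784987) = 0.102369
L = 0.374181/0.102369 = 3.6552

Final: 3.6552


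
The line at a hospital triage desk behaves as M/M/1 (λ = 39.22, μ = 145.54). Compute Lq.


ρ = 39.22/145.54 = 0.2695
Lq = ρ²/(1−ρ) = 0.07262/0.7305 = 0.09941

Final: 0.09941


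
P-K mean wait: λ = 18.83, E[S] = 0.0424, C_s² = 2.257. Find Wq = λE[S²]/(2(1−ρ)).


ρ = λ·E[S] = 18.83·0.0424 = 0.7984
E[S²] = E[S]²(1+C_s²) = 0.0424²·(1+2.257) = 0.005855
Wq = λ·E[S²]/(2(1−ρ)) = 18.83·0.005855/(2·0.2016) = 0.27344 hr

Final: 0.27344 hr


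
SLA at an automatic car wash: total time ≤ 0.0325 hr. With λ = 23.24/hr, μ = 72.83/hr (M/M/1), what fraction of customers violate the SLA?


W ~ Exponential(μ−λ) for M/M/1.
μ − λ = 72.83 − 23.24 = 49.5900
P(W > t) = e^{−(μ−λ)t} = e^{−1.6117} = 0.199553

Final: 0.199553


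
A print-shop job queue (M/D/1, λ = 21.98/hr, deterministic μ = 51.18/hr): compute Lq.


ρ = 21.98/51.18 = 0.4295
M/D/1: Lq = ρ²/(2(1−ρ)) = 0.1844/(2·0.5705) = 0.16164

Final: 0.16164


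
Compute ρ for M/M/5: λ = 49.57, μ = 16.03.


ρ = λ/(cμ) = 49.57/(5·16.03) = 49.57/80.15 = 0.6185

Final: 0.6185


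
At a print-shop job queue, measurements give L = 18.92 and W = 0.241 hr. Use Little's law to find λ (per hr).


λ = L/W = 18.92/0.241 = 78.5062 /hr

Final: 78.5062 /hr


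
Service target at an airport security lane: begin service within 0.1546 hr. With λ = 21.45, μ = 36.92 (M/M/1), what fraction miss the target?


ρ = 21.45/36.92 = 0.5810
P(Wq > t) = ρ·e^{−(μ−λ)t} = 0.5810·e^{−2.3917}
= 0.5810·0.091478 = 0.053147

Final: 0.053147


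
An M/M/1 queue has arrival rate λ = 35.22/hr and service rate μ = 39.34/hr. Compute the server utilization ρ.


ρ = λ/μ = 35.22/39.34 = 0.8953

Final: 0.8953


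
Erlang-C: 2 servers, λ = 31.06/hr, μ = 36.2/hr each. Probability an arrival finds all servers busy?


a = λ/μ = 0.8580; ρ = a/2 = 0.4290
P₀ = 0.399575 (from M/M/c formula)
C(c,a) = [a^c/(c!(1−ρ))]·P₀ = [0.73618/(2·0.5710)]·0.399575
= 0.64465·0.399575 = 0.257586

Final: 0.257586


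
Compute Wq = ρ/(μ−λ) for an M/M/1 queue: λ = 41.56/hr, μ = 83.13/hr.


ρ = 41.56/83.13 = 0.4999
Wq = ρ/(μ−λ) = 0.4999/(83.13 − 41.56) = 0.4999/41.57 = 0.01203 hr

Final: 0.01203 hr


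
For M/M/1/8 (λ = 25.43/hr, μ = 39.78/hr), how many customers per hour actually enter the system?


ρ = 0.6393; P_K = (1−ρ)ρ^8/(1−ρ^9) = 0.010244
λ_eff = λ(1 − P_K) = 25.43·(1 − 0.010244) = 25.43·0.989756 = 25.1695 /hr

Final: 25.1695 /hr


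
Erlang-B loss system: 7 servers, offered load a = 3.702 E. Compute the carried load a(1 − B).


B(7,3.702) = 0.048360 (Erlang-B)
Carried load = a(1 − B) = 3.702·(1 − 0.048360) = 3.702·0.951640 = 3.5230 E

Final: 3.5230 Erlangs


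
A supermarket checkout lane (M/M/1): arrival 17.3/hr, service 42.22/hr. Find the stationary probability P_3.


ρ = 17.3/42.22 = 0.4098
P_n = (1−ρ)·ρ^n = (1 − 0.4098)·0.4098^3 = 0.5902·0.068799 = 0.040608

Final: 0.040608


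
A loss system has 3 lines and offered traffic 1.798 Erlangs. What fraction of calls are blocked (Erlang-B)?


B(c,a) = (a^c/c!) / Σ_{k=0}^{c} a^k/k!
a^3/3! = 0.968764
Σ terms (k=0..3): 1.00000 + 1.79800 + 1.61640 + 0.96876 = 5.383166
B = 0.968764/5.383166 = 0.179962

Final: 0.179962


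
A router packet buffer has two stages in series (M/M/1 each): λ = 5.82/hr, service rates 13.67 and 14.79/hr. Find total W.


Each node sees arrival rate λ = 5.82/hr (tandem ⇒ throughput preserved).
W₁ = 1/(μ₁−λ) = 1/(13.67−5.82) = 0.12739 hr
W₂ = 1/(μ₂−λ) = 1/(14.79−5.82) = 0.11148 hr
W_total = W₁ + W₂ = 0.12739 + 0.11148 = 0.23887 hr

Final: 0.23887 hr


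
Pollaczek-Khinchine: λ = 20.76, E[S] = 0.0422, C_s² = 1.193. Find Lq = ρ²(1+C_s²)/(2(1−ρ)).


ρ = λ·E[S] = 20.76·0.0422 = 0.8761
Lq = ρ²(1+C_s²)/(2(1−ρ)) = 0.7675·(1+1.193)/(2·0.1239)
= 0.7675·2.1930/0.2479 = 6.79077

Final: 6.79077


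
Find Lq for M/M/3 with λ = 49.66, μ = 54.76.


a = λ/μ = 0.9069; ρ = a/3 = 0.3023
P₀ = 0.400605
Lq = P₀·a^c·ρ / (c!·(1−ρ)²) = 0.400605·0.74581·0.3023/(6·0.48680)
= 0.03092

Final: 0.03092


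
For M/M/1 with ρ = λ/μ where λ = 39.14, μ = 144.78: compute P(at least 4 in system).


ρ = 39.14/144.78 = 0.2703
P(N ≥ n) = ρ^n = 0.2703^4 = 0.005341

Final: 0.005341


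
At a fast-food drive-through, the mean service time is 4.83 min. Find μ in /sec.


μ = 1/(service time) in consistent units.
1 second = 0.0166667 min, so μ = 0.0166667/4.83 = 0.003451 per second

Final: 0.003451 /sec


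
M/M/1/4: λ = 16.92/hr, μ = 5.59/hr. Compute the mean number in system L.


ρ = 16.92/5.59 = 3.0268
L = ρ[1 − (K+1)ρ^K + Kρ^(K+1)] / [(1−ρ)(1−ρ^(K+1))]
Numerator: 3.0268·(1 − 5·83.937147 + 4·254.063779) = 1808.743104
Denominator: (-2.0268)·(-253.063779) = 512.918179
L = 1808.743104/512.918179 = 3.5264

Final: 3.5264


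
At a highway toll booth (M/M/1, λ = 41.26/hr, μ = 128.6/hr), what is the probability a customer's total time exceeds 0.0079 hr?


W ~ Exponential(μ−λ) for M/M/1.
μ − λ = 128.6 − 41.26 = 87.3400
P(W > t) = e^{−(μ−λ)t} = e^{−0.6900} = 0.501583

Final: 0.501583


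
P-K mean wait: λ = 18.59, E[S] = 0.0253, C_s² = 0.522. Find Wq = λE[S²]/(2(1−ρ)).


ρ = λ·E[S] = 18.59·0.0253 = 0.4703
E[S²] = E[S]²(1+C_s²) = 0.0253²·(1+0.522) = 0.0009742
Wq = λ·E[S²]/(2(1−ρ)) = 18.59·0.0009742/(2·0.5297) = 0.01710 hr

Final: 0.01710 hr


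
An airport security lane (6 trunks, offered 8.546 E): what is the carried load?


B(6,8.546) = 0.418367 (Erlang-B)
Carried load = a(1 − B) = 8.546·(1 − 0.418367) = 8.546·0.581633 = 4.9706 E

Final: 4.9706 Erlangs


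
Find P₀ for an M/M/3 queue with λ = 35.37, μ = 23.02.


a = λ/μ = 35.37/23.02 = 1.5365; ρ = a/c = 0.5122
Σ_{k=0}^{2} a^k/k! (terms k=0..2) = 1.00000 + 1.53649 + 1.18040 = 3.71689
Tail: a^3/(3!(1−ρ)) = 3.62735/(6·0.4878) = 1.23926
P₀ = 1/(3.71689 + 1.23926) = 1/4.95615 = 0.201769

Final: 0.201769


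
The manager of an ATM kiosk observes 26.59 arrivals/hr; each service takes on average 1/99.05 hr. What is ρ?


ρ = λ/μ = 26.59/99.05 = 0.2685

Final: 0.2685


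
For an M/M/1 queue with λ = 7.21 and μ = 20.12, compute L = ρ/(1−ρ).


ρ = λ/μ = 7.21/20.12 = 0.3583
L = ρ/(1−ρ) = 0.3583/(1 − 0.3583) = 0.3583/0.6417 = 0.5585

Final: 0.5585


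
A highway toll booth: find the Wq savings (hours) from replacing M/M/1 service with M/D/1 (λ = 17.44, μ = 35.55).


ρ = 17.44/35.55 = 0.4906
Wq(M/M/1) = ρ/(μ−λ) = 0.4906/18.11 = 0.02709 hr
Wq(M/D/1) = ρ/(2(μ−λ)) = 0.01354 hr
Savings = 0.02709 − 0.01354 = 0.01354 hr

Final: 0.01354 hr


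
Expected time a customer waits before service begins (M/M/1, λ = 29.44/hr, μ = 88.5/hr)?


ρ = 29.44/88.5 = 0.3327
Wq = ρ/(μ−λ) = 0.3327/(88.5 − 29.44) = 0.3327/59.06 = 0.005632 hr

Final: 0.005632 hr


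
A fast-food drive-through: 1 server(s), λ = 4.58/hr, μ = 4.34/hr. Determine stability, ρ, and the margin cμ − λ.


Total capacity cμ = 1·4.34 = 4.34/hr
ρ = λ/(cμ) = 4.58/4.34 = 1.0553
Stable ⇔ ρ < 1: NO
Spare capacity = cμ − λ = 4.34 − 4.58 = -0.24/hr

Final: ρ = 1.0553; unstable; margin = -0.24/hr


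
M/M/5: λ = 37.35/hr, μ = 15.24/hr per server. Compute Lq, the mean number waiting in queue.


a = λ/μ = 2.4508; ρ = a/5 = 0.4902
P₀ = 0.084348
Lq = P₀·a^c·ρ / (c!·(1−ρ)²) = 0.084348·88.41546·0.4902/(120·0.25994)
= 0.11719

Final: 0.11719


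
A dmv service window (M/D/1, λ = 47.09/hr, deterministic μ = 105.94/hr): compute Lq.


ρ = 47.09/105.94 = 0.4445
M/D/1: Lq = ρ²/(2(1−ρ)) = 0.1976/(2·0.5555) = 0.17784

Final: 0.17784


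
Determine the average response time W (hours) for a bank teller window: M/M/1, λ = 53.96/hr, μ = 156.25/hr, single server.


W = 1/(μ−λ) = 1/(156.25 − 53.96) = 1/102.29 = 0.009776 hr

Final: 0.009776 hr


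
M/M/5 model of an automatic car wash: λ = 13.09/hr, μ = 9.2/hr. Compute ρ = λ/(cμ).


ρ = λ/(cμ) = 13.09/(5·9.2) = 13.09/46.00 = 0.2846

Final: 0.2846


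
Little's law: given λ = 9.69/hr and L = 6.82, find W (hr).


W = L/λ = 6.82/9.69 = 0.7038 hr

Final: 0.7038 hr


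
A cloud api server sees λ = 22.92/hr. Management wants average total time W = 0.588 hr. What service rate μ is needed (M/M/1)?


W = 1/(μ−λ) ⇒ μ − λ = 1/W = 1/0.588 = 1.7007
μ = λ + 1/W = 22.92 + 1.7007 = 24.6207 per hr

Final: 24.6207 /hr


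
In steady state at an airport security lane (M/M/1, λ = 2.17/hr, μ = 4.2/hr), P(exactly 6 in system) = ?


ρ = 2.17/4.2 = 0.5167
P_n = (1−ρ)·ρ^n = (1 − 0.5167)·0.5167^6 = 0.4833·0.019022 = 0.009194

Final: 0.009194


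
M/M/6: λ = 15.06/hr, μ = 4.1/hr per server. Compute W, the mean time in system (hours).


a = 3.6732; ρ = 0.6122; P₀ = 0.024020
Lq = P₀·a^c·ρ/(c!(1−ρ)²) = 0.33354
Wq = Lq/λ = 0.33354/15.06 = 0.02215 hr
W = Wq + 1/μ = 0.02215 + 0.24390 = 0.26605 hr

Final: 0.26605 hr


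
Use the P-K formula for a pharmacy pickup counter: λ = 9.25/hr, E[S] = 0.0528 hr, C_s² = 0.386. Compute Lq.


ρ = λ·E[S] = 9.25·0.0528 = 0.4884
Lq = ρ²(1+C_s²)/(2(1−ρ)) = 0.2385·(1+0.386)/(2·0.5116)
= 0.2385·1.3860/1.0232 = 0.32311

Final: 0.32311


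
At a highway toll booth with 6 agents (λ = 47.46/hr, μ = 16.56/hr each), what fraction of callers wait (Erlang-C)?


a = λ/μ = 2.8659; ρ = a/6 = 0.4777
P₀ = 0.056206 (from M/M/c formula)
C(c,a) = [a^c/(c!(1−ρ))]·P₀ = [554.12074/(720·0.5223)]·0.056206
= 1.47338·0.056206 = 0.082813

Final: 0.082813


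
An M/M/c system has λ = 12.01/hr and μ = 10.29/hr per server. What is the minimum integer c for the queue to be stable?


Stability requires cμ > λ ⇔ c > λ/μ.
λ/μ = 12.01/10.29 = 1.1672
Minimum integer c = ⌊1.1672⌋ + 1 = 2
Check: 2·10.29 = 20.58 > 12.01, while 1·10.29 = 10.29 ≤ 12.01

Final: 2 servers


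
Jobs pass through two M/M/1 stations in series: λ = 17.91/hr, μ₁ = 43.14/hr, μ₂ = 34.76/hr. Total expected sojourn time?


Each node sees arrival rate λ = 17.91/hr (tandem ⇒ throughput preserved).
W₁ = 1/(μ₁−λ) = 1/(43.14−17.91) = 0.03964 hr
W₂ = 1/(μ₂−λ) = 1/(34.76−17.91) = 0.05935 hr
W_total = W₁ + W₂ = 0.03964 + 0.05935 = 0.09898 hr

Final: 0.09898 hr


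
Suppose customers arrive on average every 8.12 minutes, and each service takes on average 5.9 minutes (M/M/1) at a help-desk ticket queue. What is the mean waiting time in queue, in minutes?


λ = 60/8.12 = 7.3892 /hr
μ = 60/5.9 = 10.1695 /hr
ρ = λ/μ = 7.3892/10.1695 = 0.7266
Wq = ρ/(μ−λ) = 0.7266/(10.1695−7.3892) = 0.26134 hr
In minutes: 0.26134·60 = 15.680 min

Final: 15.680 min


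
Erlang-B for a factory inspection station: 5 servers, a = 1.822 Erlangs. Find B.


B(c,a) = (a^c/c!) / Σ_{k=0}^{c} a^k/k!
a^5/5! = 0.167325
Σ terms (k=0..5): 1.00000 + 1.82200 + 1.65984 + 1.00808 + 0.45918 + 0.16732 = 6.116424
B = 0.167325/6.116424 = 0.027357

Final: 0.027357


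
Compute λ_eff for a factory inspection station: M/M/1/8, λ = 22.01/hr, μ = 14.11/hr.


ρ = 1.5599; P_K = (1−ρ)ρ^8/(1−ρ^9) = 0.365614
λ_eff = λ(1 − P_K) = 22.01·(1 − 0.365614) = 22.01·0.634386 = 13.9628 /hr

Final: 13.9628 /hr


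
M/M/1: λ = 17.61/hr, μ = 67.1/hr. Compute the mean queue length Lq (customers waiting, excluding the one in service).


ρ = 17.61/67.1 = 0.2624
Lq = ρ²/(1−ρ) = 0.06888/0.7376 = 0.09339

Final: 0.09339


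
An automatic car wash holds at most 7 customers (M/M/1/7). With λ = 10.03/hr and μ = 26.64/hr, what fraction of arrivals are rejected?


ρ = λ/μ = 10.03/26.64 = 0.3765
P_K = (1−ρ)ρ^K/(1−ρ^(K+1)) = (0.6235·0.001072)/(1 − 0.0004038)
= 0.0006687/0.999596 = 0.0006689

Final: 0.0006689


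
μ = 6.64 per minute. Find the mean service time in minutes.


Mean service time = 1/μ = 1/6.64 minute = 0.15060 minute
In minutes: 0.15060 × 1 = 0.1506 min

Final: 0.1506 min


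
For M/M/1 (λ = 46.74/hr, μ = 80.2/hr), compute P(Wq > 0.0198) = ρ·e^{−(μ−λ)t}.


ρ = 46.74/80.2 = 0.5828
P(Wq > t) = ρ·e^{−(μ−λ)t} = 0.5828·e^{−0.6625}
= 0.5828·0.515557 = 0.300463

Final: 0.300463


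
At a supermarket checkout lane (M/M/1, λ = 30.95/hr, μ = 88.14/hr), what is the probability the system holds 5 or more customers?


ρ = 30.95/88.14 = 0.3511
P(N ≥ n) = ρ^n = 0.3511^5 = 0.005339

Final: 0.005339


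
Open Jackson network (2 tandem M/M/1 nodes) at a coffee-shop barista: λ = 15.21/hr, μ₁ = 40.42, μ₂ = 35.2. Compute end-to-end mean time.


Each node sees arrival rate λ = 15.21/hr (tandem ⇒ throughput preserved).
W₁ = 1/(μ₁−λ) = 1/(40.42−15.21) = 0.03967 hr
W₂ = 1/(μ₂−λ) = 1/(35.2−15.21) = 0.05003 hr
W_total = W₁ + W₂ = 0.03967 + 0.05003 = 0.08969 hr

Final: 0.08969 hr


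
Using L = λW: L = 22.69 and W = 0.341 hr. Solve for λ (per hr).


λ = L/W = 22.69/0.341 = 66.5396 /hr

Final: 66.5396 /hr


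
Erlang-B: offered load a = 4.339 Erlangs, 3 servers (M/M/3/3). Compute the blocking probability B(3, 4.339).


B(c,a) = (a^c/c!) / Σ_{k=0}^{c} a^k/k!
a^3/3! = 13.615002
Σ terms (k=0..3): 1.00000 + 4.33900 + 9.41346 + 13.61500 = 28.367462
B = 13.615002/28.367462 = 0.479951

Final: 0.479951


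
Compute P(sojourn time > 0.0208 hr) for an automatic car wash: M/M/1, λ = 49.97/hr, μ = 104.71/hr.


W ~ Exponential(μ−λ) for M/M/1.
μ − λ = 104.71 − 49.97 = 54.7400
P(W > t) = e^{−(μ−λ)t} = e^{−1.1386} = 0.320270

Final: 0.320270
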